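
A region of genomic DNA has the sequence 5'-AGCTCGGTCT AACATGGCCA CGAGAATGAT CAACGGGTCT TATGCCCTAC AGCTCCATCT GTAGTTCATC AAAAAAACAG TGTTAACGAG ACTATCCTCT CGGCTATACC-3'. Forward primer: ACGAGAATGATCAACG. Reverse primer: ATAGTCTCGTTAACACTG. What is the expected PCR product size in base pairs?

Scanning the template, ACGAGAATGATCAACG occurs at positions 20–35; this primer anneals to the bottom strand there with its 3' end pointing downstream.
The reverse primer's reverse complement is CAGTGTTAACGAGACTAT, which matches the template at positions 78–95.
Product length = (reverse-primer end) − (forward-primer start) + 1 = 95 − 20 + 1 = 76 bp.

76 bp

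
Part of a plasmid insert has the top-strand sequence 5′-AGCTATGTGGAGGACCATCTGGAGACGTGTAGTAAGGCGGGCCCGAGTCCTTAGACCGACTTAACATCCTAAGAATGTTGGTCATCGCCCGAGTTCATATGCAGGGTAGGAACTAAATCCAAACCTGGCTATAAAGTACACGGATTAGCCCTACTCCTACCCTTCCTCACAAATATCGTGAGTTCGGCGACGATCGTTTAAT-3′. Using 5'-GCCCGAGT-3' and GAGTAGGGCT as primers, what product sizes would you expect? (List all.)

The forward primer GCCCGAGT matches the top strand at positions 41–48, 87–94.
The reverse primer's reverse complement is AGCCCTACTC, matching at positions 147–156.
Each forward site pairs with the reverse site to give a product ending at position 156: sizes 116, 70 bp.

116 bp, 70 bp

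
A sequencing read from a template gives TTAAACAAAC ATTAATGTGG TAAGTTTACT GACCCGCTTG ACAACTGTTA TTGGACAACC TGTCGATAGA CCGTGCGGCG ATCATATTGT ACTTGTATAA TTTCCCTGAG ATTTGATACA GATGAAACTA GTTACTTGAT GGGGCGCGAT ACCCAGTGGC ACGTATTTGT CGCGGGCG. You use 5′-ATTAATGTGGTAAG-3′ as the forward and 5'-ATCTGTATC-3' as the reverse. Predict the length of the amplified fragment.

Forward primer ATTAATGTGGTAAG is found on the top strand at positions 11–24.
Taking the reverse complement of ATCTGTATC gives GATACAGAT, found at positions 115–123 on the template; the primer anneals here to the top strand with its 3' end pointing upstream.
Product length = (reverse-primer end) − (forward-primer start) + 1 = 123 − 11 + 1 = 113 bp.

113 bp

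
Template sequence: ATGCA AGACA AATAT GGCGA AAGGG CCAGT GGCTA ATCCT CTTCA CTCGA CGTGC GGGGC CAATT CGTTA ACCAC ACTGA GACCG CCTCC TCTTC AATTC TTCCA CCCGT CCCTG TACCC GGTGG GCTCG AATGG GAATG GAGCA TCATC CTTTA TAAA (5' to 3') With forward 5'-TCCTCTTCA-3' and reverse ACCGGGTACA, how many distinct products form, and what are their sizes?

The forward primer TCCTCTTCA matches the top strand at positions 37–45, 88–96.
The reverse primer's reverse complement is TGTACCCGGT, matching at positions 114–123.
Each forward site pairs with the reverse site to give a product ending at position 123: sizes 87, 36 bp.

Two products: 87 bp, 36 bp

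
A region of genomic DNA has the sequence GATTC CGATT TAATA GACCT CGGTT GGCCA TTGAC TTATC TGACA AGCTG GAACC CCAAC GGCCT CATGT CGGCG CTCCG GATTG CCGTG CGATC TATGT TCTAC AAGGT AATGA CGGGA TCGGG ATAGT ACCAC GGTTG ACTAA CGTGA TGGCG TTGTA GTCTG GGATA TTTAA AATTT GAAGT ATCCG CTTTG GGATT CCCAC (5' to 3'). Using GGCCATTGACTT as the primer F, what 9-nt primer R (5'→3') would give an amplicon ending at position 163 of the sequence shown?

5'-GACTACAAC-3'

The forward primer binds at positions 26–37; the product's 3' end on the top strand is position 163.
The reverse primer anneals to the top strand over positions 155–163, i.e. to GTTGTAGTC.
Its sequence written 5'→3' is the reverse complement: GACTACAAC.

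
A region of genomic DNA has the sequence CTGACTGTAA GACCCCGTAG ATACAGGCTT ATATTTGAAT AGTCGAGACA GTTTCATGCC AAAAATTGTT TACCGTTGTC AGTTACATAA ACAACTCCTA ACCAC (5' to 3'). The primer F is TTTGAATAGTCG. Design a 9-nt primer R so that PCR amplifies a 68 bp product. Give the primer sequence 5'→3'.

The forward primer binds at positions 34–45, so a 68 bp product ends at position 34 + 68 − 1 = 101.
The reverse primer anneals to the top strand over positions 93–101, i.e. to AACTCCTAA.
Its sequence written 5'→3' is the reverse complement: TTAGGAGTT.

5'-TTAGGAGTT-3'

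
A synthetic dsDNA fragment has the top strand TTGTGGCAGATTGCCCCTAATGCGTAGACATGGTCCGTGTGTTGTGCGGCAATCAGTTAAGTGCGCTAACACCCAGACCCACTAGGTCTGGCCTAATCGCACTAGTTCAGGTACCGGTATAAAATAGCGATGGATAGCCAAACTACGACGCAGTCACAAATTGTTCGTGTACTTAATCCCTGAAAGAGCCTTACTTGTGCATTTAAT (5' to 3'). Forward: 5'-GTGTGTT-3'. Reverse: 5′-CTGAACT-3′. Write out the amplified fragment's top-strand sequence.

5'-GTGTGTTGTGCGGCAATCAGTTAAGTGCGCTAACACCCAGACCCACTAGGTCTGGCCTAATCGCACTAGTTCAG-3'

Forward primer GTGTGTT is found on the top strand at positions 37–43.
Reverse complement of the reverse primer: AGTTCAG. This occurs on the top strand at positions 104–110.
The product is the template from position 37 through 110 (74 bp).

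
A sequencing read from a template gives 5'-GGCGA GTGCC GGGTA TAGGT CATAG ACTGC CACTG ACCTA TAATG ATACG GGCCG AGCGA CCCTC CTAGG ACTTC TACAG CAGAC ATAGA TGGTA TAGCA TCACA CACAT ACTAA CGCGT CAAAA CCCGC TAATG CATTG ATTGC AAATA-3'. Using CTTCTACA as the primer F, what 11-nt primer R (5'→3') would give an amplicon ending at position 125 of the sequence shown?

5'-TTTTGACGCGT-3'

The forward primer binds at positions 72–79; the product's 3' end on the top strand is position 125.
The reverse primer anneals to the top strand over positions 115–125, i.e. to ACGCGTCAAAA.
Its sequence written 5'→3' is the reverse complement: TTTTGACGCGT.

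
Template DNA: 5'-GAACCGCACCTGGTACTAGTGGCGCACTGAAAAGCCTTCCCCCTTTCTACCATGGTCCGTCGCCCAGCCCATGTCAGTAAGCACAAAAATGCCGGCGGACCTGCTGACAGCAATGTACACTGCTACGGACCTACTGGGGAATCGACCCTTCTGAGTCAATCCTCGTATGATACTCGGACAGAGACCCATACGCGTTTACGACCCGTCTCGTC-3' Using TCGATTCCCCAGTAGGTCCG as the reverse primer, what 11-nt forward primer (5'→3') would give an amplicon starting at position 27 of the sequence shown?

5'-CTGAAAAGCCT-3'

The reverse primer's reverse complement CGGACCTACTGGGGAATCGA matches the template at positions 126–145; the product starts at position 27.
The forward primer is identical to the top strand over positions 27–37: CTGAAAAGCCT.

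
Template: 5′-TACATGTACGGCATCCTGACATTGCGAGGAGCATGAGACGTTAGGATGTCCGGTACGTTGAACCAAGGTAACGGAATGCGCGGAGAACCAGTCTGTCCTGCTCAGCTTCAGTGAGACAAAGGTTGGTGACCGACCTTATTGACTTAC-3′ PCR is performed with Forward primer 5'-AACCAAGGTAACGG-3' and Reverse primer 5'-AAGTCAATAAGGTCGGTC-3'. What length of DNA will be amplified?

Forward primer AACCAAGGTAACGG is found on the top strand at positions 61–74.
Taking the reverse complement of AAGTCAATAAGGTCGGTC gives GACCGACCTTATTGACTT, found at positions 128–145 on the template; the primer anneals here to the top strand with its 3' end pointing upstream.
The product runs from position 61 to position 145, so its length is 145 − 61 + 1 = 85 bp.

85 bp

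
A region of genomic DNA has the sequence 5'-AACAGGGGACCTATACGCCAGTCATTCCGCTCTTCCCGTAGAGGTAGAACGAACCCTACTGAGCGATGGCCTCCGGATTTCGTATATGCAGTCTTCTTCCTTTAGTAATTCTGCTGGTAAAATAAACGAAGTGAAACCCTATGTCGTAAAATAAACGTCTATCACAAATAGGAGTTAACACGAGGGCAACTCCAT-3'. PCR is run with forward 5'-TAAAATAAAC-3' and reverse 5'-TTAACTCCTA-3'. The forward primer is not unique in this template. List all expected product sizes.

61 bp, 32 bp

The forward primer TAAAATAAAC matches the top strand at positions 118–127, 147–156.
The reverse primer's reverse complement is TAGGAGTTAA, matching at positions 169–178.
Each forward site pairs with the reverse site to give a product ending at position 178: sizes 61, 32 bp.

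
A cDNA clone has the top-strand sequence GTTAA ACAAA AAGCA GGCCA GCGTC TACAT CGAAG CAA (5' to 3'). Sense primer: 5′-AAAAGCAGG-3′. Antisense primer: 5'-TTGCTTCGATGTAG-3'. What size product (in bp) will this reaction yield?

30 bp

The forward primer matches the template at positions 9–17.
The reverse primer's reverse complement is CTACATCGAAGCAA, which matches the template at positions 25–38.
The product runs from position 9 to position 38, so its length is 38 − 9 + 1 = 30 bp.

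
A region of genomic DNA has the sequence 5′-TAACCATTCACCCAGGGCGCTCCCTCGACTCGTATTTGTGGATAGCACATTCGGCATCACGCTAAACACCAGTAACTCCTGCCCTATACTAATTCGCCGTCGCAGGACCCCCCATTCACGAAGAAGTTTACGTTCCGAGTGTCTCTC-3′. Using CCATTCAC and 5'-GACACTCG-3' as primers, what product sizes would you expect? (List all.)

The forward primer CCATTCAC matches the top strand at positions 4–11, 112–119.
The reverse primer's reverse complement is CGAGTGTC, matching at positions 136–143.
Each forward site pairs with the reverse site to give a product ending at position 143: sizes 140, 32 bp.

140 bp, 32 bp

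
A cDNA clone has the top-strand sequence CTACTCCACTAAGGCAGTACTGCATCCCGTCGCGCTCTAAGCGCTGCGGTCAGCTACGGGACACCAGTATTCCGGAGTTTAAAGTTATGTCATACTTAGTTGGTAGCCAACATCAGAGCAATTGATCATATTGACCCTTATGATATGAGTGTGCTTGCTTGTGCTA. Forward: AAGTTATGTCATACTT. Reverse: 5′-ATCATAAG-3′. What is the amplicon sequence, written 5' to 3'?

5'-AAGTTATGTCATACTTAGTTGGTAGCCAACATCAGAGCAATTGATCATATTGACCCTTATGAT-3'

Forward primer AAGTTATGTCATACTT is found on the top strand at positions 82–97.
Reverse complement of the reverse primer: CTTATGAT. This occurs on the top strand at positions 137–144.
The product is the template from position 82 through 144 (63 bp).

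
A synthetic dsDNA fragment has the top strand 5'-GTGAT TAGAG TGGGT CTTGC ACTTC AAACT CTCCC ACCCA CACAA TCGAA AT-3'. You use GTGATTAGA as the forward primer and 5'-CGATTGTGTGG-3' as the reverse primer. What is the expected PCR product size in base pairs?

Forward primer GTGATTAGA is found on the top strand at positions 1–9.
Taking the reverse complement of CGATTGTGTGG gives CCACACAATCG, found at positions 38–48 on the template; the primer anneals here to the top strand with its 3' end pointing upstream.
Product length = (reverse-primer end) − (forward-primer start) + 1 = 48 − 1 + 1 = 48 bp.

48 bp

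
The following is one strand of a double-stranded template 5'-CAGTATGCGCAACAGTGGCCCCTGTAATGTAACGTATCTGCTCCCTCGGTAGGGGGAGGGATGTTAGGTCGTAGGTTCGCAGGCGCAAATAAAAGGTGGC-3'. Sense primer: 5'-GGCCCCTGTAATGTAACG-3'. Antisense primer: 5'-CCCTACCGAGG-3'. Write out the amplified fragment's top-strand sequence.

Forward primer GGCCCCTGTAATGTAACG is found on the top strand at positions 17–34.
Reverse complement of the reverse primer: CCTCGGTAGGG. This occurs on the top strand at positions 44–54.
The product is the template from position 17 through 54 (38 bp).

5'-GGCCCCTGTAATGTAACGTATCTGCTCCCTCGGTAGGG-3'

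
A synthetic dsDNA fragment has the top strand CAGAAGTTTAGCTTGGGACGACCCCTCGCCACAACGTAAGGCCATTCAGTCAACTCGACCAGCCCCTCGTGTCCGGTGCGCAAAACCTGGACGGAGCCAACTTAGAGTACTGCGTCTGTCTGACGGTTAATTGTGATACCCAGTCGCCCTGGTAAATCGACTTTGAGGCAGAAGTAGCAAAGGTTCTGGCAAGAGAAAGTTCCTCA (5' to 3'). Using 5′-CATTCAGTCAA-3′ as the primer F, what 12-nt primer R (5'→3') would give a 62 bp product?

The forward primer binds at positions 43–53, so a 62 bp product ends at position 43 + 62 − 1 = 104.
The reverse primer anneals to the top strand over positions 93–104, i.e. to GGAGCCAACTTA.
Its sequence written 5'→3' is the reverse complement: TAAGTTGGCTCC.

5'-TAAGTTGGCTCC-3'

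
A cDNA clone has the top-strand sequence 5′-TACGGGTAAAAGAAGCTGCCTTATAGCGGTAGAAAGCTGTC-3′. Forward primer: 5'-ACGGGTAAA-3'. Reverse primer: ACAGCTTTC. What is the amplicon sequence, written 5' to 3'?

Scanning the template, ACGGGTAAA occurs at positions 2–10; this primer anneals to the bottom strand there with its 3' end pointing downstream.
The reverse primer's reverse complement is GAAAGCTGT, which matches the template at positions 32–40.
The product is the template from position 2 through 40 (39 bp).

5'-ACGGGTAAAAGAAGCTGCCTTATAGCGGTAGAAAGCTGT-3'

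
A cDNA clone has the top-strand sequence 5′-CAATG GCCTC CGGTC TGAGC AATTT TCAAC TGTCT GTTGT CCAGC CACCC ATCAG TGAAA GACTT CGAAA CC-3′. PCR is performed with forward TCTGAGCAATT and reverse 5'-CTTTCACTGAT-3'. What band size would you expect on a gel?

The forward primer matches the template at positions 14–24.
Reverse complement of the reverse primer: ATCAGTGAAAG. This occurs on the top strand at positions 51–61.
Product length = (reverse-primer end) − (forward-primer start) + 1 = 61 − 14 + 1 = 48 bp.

48 bp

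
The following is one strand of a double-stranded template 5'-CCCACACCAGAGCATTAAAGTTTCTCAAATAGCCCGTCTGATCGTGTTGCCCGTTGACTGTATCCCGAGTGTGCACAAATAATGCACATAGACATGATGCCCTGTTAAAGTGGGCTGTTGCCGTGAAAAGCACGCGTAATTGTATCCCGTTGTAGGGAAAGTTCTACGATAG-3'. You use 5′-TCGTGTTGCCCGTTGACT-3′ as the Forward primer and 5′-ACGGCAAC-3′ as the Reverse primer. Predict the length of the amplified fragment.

The forward primer matches the template at positions 42–59.
Reverse complement of the reverse primer: GTTGCCGT. This occurs on the top strand at positions 117–124.
Amplicon spans positions 42–124: 83 bp.

83 bp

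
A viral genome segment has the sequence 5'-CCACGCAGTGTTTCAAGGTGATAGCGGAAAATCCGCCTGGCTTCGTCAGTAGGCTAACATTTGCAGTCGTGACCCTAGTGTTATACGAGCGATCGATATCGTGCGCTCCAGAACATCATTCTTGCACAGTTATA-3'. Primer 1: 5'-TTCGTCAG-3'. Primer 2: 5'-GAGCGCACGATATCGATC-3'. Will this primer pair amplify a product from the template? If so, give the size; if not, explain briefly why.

Primer 1 (TTCGTCAG) matches the top strand at positions 42–49; it acts as a forward primer.
Primer 2's reverse complement is GATCGATATCGTGCGCTC, matching the top strand at positions 91–108; it acts as a reverse primer.
The 3' ends face each other across positions 42–108, giving a 67 bp product.

Yes — a 67 bp product.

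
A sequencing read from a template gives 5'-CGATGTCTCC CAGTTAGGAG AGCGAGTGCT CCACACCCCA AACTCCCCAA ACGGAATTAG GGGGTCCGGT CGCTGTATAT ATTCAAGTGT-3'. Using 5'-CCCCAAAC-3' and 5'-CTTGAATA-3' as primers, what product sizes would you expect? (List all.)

The forward primer CCCCAAAC matches the top strand at positions 36–43, 45–52.
The reverse primer's reverse complement is TATTCAAG, matching at positions 80–87.
Each forward site pairs with the reverse site to give a product ending at position 87: sizes 52, 43 bp.

52 bp, 43 bp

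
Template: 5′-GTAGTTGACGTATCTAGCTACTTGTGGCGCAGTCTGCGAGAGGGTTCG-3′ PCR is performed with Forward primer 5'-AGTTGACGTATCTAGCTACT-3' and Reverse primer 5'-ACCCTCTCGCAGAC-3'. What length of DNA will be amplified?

43 bp

Forward primer AGTTGACGTATCTAGCTACT is found on the top strand at positions 3–22.
Reverse complement of the reverse primer: GTCTGCGAGAGGGT. This occurs on the top strand at positions 32–45.
Amplicon spans positions 3–45: 43 bp.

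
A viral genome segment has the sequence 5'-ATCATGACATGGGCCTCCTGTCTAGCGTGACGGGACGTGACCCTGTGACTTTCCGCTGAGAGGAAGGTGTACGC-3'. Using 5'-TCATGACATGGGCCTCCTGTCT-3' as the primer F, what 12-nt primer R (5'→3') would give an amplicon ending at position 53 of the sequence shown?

The forward primer binds at positions 2–23; the product's 3' end on the top strand is position 53.
The reverse primer anneals to the top strand over positions 42–53, i.e. to CCTGTGACTTTC.
Its sequence written 5'→3' is the reverse complement: GAAAGTCACAGG.

5'-GAAAGTCACAGG-3'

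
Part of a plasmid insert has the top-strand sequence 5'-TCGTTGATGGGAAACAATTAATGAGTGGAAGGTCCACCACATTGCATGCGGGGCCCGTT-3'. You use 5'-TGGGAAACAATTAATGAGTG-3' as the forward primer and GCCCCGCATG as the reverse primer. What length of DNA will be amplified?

47 bp

Forward primer TGGGAAACAATTAATGAGTG is found on the top strand at positions 8–27.
Reverse complement of the reverse primer: CATGCGGGGC. This occurs on the top strand at positions 45–54.
The product runs from position 8 to position 54, so its length is 54 − 8 + 1 = 47 bp.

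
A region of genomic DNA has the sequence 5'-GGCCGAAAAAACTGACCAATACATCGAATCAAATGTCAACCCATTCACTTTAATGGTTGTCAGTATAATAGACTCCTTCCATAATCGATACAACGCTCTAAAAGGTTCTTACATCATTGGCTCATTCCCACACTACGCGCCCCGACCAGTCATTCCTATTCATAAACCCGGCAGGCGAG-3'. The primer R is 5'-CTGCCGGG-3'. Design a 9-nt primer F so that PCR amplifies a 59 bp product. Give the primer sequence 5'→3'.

5'-ATTGGCTCA-3'

The reverse primer's reverse complement CCCGGCAG matches the template at positions 167–174, so the product ends at position 174.
A 59 bp product then starts at position 174 − 59 + 1 = 116.
The forward primer is identical to the top strand there: ATTGGCTCA.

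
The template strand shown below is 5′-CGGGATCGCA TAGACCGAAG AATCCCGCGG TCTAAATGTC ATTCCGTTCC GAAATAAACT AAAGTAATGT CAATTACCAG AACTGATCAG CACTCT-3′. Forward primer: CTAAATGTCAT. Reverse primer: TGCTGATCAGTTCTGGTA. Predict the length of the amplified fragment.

61 bp

Scanning the template, CTAAATGTCAT occurs at positions 32–42; this primer anneals to the bottom strand there with its 3' end pointing downstream.
Taking the reverse complement of TGCTGATCAGTTCTGGTA gives TACCAGAACTGATCAGCA, found at positions 75–92 on the template; the primer anneals here to the top strand with its 3' end pointing upstream.
Amplicon spans positions 32–92: 61 bp.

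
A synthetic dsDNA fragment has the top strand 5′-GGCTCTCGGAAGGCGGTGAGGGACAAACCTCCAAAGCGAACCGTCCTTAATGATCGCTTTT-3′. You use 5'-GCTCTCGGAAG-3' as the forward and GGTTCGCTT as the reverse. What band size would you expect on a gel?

The forward primer matches the template at positions 2–12.
Taking the reverse complement of GGTTCGCTT gives AAGCGAACC, found at positions 34–42 on the template; the primer anneals here to the top strand with its 3' end pointing upstream.
Product length = (reverse-primer end) − (forward-primer start) + 1 = 42 − 2 + 1 = 41 bp.

41 bp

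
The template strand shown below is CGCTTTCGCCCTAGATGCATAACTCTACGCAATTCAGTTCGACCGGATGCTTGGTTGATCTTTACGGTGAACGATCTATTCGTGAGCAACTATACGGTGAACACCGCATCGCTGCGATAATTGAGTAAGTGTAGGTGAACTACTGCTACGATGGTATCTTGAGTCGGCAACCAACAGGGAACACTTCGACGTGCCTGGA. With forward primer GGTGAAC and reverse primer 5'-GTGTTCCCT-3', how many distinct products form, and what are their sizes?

The forward primer GGTGAAC matches the top strand at positions 66–72, 96–102, 134–140.
The reverse primer's reverse complement is AGGGAACAC, matching at positions 176–184.
Each forward site pairs with the reverse site to give a product ending at position 184: sizes 119, 89, 51 bp.

Three products: 119 bp, 89 bp, 51 bp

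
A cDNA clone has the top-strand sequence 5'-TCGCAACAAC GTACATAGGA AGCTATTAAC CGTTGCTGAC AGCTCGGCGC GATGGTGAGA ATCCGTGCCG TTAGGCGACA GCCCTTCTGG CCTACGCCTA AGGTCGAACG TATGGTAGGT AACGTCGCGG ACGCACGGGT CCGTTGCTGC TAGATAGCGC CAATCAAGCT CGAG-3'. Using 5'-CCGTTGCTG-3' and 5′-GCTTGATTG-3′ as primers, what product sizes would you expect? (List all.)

The forward primer CCGTTGCTG matches the top strand at positions 30–38, 141–149.
The reverse primer's reverse complement is CAATCAAGC, matching at positions 161–169.
Each forward site pairs with the reverse site to give a product ending at position 169: sizes 140, 29 bp.

140 bp, 29 bp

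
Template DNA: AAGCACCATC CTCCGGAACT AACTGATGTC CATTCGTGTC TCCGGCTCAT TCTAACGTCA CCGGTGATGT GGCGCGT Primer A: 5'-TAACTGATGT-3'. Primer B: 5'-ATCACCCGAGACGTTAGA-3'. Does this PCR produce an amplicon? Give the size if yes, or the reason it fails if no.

Primer B (ATCACCCGAGACGTTAGA) does not match the top strand, and its reverse complement TCTAACGTCTCGGGTGAT does not match either.
With no annealing site for primer B, no amplification occurs.

No product — primer B has no binding site in the template.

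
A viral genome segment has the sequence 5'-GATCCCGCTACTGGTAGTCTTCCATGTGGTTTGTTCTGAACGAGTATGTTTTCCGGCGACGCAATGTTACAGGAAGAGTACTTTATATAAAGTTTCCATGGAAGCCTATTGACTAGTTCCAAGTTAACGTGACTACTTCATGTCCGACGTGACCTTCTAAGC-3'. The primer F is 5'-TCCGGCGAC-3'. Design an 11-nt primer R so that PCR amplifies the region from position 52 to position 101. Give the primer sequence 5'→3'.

5'-CCATGGAAACT-3'

The product's 3' end on the top strand is position 101.
The reverse primer anneals to the top strand over positions 91–101, i.e. to AGTTTCCATGG.
Its sequence written 5'→3' is the reverse complement: CCATGGAAACT.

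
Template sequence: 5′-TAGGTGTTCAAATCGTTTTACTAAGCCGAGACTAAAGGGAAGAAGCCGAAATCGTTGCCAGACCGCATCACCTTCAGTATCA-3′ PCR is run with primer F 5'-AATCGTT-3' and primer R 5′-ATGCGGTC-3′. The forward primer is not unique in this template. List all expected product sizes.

58 bp, 19 bp

The forward primer AATCGTT matches the top strand at positions 11–17, 50–56.
The reverse primer's reverse complement is GACCGCAT, matching at positions 61–68.
Each forward site pairs with the reverse site to give a product ending at position 68: sizes 58, 19 bp.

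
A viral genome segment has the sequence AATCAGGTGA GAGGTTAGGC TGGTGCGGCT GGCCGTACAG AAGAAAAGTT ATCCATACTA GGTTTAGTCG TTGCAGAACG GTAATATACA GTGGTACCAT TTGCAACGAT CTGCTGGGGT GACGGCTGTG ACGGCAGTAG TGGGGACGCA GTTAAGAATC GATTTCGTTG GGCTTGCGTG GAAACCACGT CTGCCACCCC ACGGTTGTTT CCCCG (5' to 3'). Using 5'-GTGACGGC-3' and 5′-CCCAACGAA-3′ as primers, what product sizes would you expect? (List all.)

54 bp, 45 bp

The forward primer GTGACGGC matches the top strand at positions 119–126, 128–135.
The reverse primer's reverse complement is TTCGTTGGG, matching at positions 164–172.
Each forward site pairs with the reverse site to give a product ending at position 172: sizes 54, 45 bp.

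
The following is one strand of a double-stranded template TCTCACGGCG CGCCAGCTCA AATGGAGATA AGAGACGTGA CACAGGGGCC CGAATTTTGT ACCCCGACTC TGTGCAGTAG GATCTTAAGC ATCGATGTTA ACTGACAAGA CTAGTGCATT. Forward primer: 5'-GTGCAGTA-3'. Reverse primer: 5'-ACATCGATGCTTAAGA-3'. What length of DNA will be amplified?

The forward primer matches the template at positions 72–79.
Taking the reverse complement of ACATCGATGCTTAAGA gives TCTTAAGCATCGATGT, found at positions 83–98 on the template; the primer anneals here to the top strand with its 3' end pointing upstream.
Product length = (reverse-primer end) − (forward-primer start) + 1 = 98 − 72 + 1 = 27 bp.

27 bp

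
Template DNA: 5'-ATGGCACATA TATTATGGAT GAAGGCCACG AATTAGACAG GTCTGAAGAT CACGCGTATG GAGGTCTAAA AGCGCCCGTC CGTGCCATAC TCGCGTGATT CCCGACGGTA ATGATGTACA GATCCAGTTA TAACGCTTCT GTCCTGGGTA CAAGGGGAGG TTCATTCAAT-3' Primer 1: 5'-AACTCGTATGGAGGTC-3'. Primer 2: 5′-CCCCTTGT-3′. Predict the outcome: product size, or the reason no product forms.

No product — primer 1 has no binding site in the template.

Primer 1 (AACTCGTATGGAGGTC) does not match the top strand, and its reverse complement GACCTCCATACGAGTT does not match either.
With no annealing site for primer 1, no amplification occurs.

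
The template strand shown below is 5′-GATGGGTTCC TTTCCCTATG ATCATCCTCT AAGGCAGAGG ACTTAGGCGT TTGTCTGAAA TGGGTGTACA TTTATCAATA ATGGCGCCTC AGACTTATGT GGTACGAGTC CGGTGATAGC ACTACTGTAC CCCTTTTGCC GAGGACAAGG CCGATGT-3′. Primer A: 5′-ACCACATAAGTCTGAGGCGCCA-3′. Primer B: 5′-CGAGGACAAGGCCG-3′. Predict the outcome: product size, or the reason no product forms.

No product — the primers' 3' ends point away from each other.

Primer A (ACCACATAAGTCTGAGGCGCCA) has reverse complement TGGCGCCTCAGACTTATGTGGT, which matches the top strand at positions 82–103; primer A anneals to the top strand there with its 3' end pointing upstream toward position 82.
Primer B (CGAGGACAAGGCCG) matches the top strand directly at positions 140–153; it anneals to the bottom strand with its 3' end pointing downstream toward position 153.
The 3' ends diverge (primer A extends toward position 1, primer B toward position 157), so the primers never converge on a shared product.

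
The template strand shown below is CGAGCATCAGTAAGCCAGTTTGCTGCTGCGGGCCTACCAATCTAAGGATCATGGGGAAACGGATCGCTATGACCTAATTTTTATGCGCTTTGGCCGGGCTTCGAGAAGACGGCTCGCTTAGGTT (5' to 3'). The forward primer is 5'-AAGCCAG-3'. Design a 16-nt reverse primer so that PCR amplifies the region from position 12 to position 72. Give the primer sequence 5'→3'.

The product's 3' end on the top strand is position 72.
The reverse primer anneals to the top strand over positions 57–72, i.e. to AAACGGATCGCTATGA.
Its sequence written 5'→3' is the reverse complement: TCATAGCGATCCGTTT.

5'-TCATAGCGATCCGTTT-3'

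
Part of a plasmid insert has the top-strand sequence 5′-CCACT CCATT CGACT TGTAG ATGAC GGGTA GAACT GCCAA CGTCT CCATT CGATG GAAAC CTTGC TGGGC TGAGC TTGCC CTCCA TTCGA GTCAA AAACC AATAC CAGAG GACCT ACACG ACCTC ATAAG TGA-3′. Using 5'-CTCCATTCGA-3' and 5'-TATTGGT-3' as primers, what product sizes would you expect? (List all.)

The forward primer CTCCATTCGA matches the top strand at positions 4–13, 44–53, 81–90.
The reverse primer's reverse complement is ACCAATA, matching at positions 98–104.
Each forward site pairs with the reverse site to give a product ending at position 104: sizes 101, 61, 24 bp.

101 bp, 61 bp, 24 bp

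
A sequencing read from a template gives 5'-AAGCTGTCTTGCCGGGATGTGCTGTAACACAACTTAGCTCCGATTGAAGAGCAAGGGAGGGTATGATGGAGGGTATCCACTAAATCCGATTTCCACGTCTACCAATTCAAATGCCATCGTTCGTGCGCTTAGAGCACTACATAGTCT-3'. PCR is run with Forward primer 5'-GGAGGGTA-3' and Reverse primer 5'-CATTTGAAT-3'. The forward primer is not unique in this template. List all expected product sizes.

The forward primer GGAGGGTA matches the top strand at positions 56–63, 68–75.
The reverse primer's reverse complement is ATTCAAATG, matching at positions 105–113.
Each forward site pairs with the reverse site to give a product ending at position 113: sizes 58, 46 bp.

58 bp, 46 bp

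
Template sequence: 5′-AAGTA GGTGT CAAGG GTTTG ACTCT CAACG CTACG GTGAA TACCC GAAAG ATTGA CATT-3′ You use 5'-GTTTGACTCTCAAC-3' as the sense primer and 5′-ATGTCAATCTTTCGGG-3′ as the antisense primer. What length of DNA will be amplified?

43 bp

Forward primer GTTTGACTCTCAAC is found on the top strand at positions 16–29.
Taking the reverse complement of ATGTCAATCTTTCGGG gives CCCGAAAGATTGACAT, found at positions 43–58 on the template; the primer anneals here to the top strand with its 3' end pointing upstream.
Product length = (reverse-primer end) − (forward-primer start) + 1 = 58 − 16 + 1 = 43 bp.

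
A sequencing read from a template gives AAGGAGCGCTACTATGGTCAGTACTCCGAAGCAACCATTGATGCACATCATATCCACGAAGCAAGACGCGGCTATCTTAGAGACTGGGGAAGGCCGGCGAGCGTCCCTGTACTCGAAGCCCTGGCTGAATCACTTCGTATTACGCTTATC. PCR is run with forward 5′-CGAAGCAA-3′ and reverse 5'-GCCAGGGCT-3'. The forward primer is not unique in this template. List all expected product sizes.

The forward primer CGAAGCAA matches the top strand at positions 27–34, 57–64.
The reverse primer's reverse complement is AGCCCTGGC, matching at positions 117–125.
Each forward site pairs with the reverse site to give a product ending at position 125: sizes 99, 69 bp.

99 bp, 69 bp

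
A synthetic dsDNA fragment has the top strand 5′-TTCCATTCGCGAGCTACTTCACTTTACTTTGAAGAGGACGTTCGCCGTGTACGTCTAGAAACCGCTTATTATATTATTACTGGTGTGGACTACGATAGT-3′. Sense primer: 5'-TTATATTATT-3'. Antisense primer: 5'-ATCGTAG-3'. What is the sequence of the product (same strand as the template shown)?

5'-TTATATTATTACTGGTGTGGACTACGAT-3'

Scanning the template, TTATATTATT occurs at positions 69–78; this primer anneals to the bottom strand there with its 3' end pointing downstream.
Reverse complement of the reverse primer: CTACGAT. This occurs on the top strand at positions 90–96.
The product is the template from position 69 through 96 (28 bp).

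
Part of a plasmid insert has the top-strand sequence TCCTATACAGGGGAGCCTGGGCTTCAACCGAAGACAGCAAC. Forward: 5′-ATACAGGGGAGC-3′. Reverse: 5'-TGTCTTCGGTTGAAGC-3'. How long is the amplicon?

Scanning the template, ATACAGGGGAGC occurs at positions 5–16; this primer anneals to the bottom strand there with its 3' end pointing downstream.
Taking the reverse complement of TGTCTTCGGTTGAAGC gives GCTTCAACCGAAGACA, found at positions 21–36 on the template; the primer anneals here to the top strand with its 3' end pointing upstream.
Product length = (reverse-primer end) − (forward-primer start) + 1 = 36 − 5 + 1 = 32 bp.

32 bp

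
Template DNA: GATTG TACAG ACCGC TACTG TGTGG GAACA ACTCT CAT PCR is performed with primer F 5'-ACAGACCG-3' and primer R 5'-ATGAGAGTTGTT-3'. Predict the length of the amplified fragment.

32 bp

Scanning the template, ACAGACCG occurs at positions 7–14; this primer anneals to the bottom strand there with its 3' end pointing downstream.
Taking the reverse complement of ATGAGAGTTGTT gives AACAACTCTCAT, found at positions 27–38 on the template; the primer anneals here to the top strand with its 3' end pointing upstream.
Amplicon spans positions 7–38: 32 bp.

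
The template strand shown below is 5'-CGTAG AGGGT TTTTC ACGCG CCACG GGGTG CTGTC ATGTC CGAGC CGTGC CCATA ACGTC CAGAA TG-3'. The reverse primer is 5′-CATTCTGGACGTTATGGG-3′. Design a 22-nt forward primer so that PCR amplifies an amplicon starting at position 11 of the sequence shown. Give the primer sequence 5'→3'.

The reverse primer's reverse complement CCCATAACGTCCAGAATG matches the template at positions 50–67; the product starts at position 11.
The forward primer is identical to the top strand over positions 11–32: TTTTCACGCGCCACGGGGTGCT.

5'-TTTTCACGCGCCACGGGGTGCT-3'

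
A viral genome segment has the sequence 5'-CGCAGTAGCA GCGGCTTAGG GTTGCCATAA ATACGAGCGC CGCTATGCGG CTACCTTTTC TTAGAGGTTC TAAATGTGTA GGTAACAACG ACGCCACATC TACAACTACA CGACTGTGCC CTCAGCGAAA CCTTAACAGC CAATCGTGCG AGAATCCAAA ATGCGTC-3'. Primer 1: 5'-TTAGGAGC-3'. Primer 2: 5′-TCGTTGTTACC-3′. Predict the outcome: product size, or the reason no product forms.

Primer 1 (TTAGGAGC) does not match the top strand, and its reverse complement GCTCCTAA does not match either.
With no annealing site for primer 1, no amplification occurs.

No product — primer 1 has no binding site in the template.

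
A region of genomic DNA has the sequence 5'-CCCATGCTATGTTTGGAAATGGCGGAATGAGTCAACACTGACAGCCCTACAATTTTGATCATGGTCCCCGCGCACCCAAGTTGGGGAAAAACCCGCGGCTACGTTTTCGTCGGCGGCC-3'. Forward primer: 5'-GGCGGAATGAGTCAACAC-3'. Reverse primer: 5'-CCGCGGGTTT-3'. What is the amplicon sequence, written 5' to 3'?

Scanning the template, GGCGGAATGAGTCAACAC occurs at positions 21–38; this primer anneals to the bottom strand there with its 3' end pointing downstream.
Reverse complement of the reverse primer: AAACCCGCGG. This occurs on the top strand at positions 89–98.
The product is the template from position 21 through 98 (78 bp).

5'-GGCGGAATGAGTCAACACTGACAGCCCTACAATTTTGATCATGGTCCCCGCGCACCCAAGTTGGGGAAAAACCCGCGG-3'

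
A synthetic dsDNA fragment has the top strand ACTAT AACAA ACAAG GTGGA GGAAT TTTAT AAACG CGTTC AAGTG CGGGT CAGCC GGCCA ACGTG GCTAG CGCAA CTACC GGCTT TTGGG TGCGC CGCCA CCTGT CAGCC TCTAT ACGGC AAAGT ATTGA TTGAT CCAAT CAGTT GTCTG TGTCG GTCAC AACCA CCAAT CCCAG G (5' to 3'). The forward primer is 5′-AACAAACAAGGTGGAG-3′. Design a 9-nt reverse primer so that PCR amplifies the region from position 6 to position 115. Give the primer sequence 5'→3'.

5'-ATAGAGGCT-3'

The product's 3' end on the top strand is position 115.
The reverse primer anneals to the top strand over positions 107–115, i.e. to AGCCTCTAT.
Its sequence written 5'→3' is the reverse complement: ATAGAGGCT.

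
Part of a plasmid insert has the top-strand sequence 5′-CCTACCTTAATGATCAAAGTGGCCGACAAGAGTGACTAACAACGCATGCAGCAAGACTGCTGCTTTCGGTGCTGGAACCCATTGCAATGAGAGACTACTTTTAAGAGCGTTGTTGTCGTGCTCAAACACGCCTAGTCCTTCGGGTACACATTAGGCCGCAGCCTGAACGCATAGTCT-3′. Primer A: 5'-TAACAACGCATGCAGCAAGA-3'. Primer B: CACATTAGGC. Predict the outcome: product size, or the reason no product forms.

No product — both primers anneal to the same strand and extend in the same direction.

Primer A (TAACAACGCATGCAGCAAGA) matches the top strand at positions 37–56 (3' end points downstream).
Primer B (CACATTAGGC) also matches the top strand directly, at positions 147–156 — its reverse complement GCCTAATGTG is not present.
Both primers anneal to the bottom strand with 3' ends pointing the same way, so neither can prime synthesis back toward the other.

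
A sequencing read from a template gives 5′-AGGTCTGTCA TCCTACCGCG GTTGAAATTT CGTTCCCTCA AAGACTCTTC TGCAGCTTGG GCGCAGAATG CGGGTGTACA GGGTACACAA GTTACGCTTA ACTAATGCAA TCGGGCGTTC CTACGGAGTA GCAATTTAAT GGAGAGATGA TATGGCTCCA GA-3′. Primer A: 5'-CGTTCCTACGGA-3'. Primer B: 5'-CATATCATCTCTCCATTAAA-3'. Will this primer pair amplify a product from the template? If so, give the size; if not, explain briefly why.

Yes — a 39 bp product.

Primer A (CGTTCCTACGGA) matches the top strand at positions 116–127; it acts as a forward primer.
Primer B's reverse complement is TTTAATGGAGAGATGATATG, matching the top strand at positions 135–154; it acts as a reverse primer.
The 3' ends face each other across positions 116–154, giving a 39 bp product.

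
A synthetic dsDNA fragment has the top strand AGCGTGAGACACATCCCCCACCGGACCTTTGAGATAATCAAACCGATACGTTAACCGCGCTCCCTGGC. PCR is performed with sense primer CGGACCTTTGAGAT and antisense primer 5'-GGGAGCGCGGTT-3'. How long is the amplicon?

43 bp

Forward primer CGGACCTTTGAGAT is found on the top strand at positions 22–35.
Reverse complement of the reverse primer: AACCGCGCTCCC. This occurs on the top strand at positions 53–64.
Amplicon spans positions 22–64: 43 bp.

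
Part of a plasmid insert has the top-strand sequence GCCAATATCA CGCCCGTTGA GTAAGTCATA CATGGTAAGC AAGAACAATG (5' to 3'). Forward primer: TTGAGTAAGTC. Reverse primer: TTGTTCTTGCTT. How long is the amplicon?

Forward primer TTGAGTAAGTC is found on the top strand at positions 17–27.
The reverse primer's reverse complement is AAGCAAGAACAA, which matches the template at positions 37–48.
The product runs from position 17 to position 48, so its length is 48 − 17 + 1 = 32 bp.

32 bp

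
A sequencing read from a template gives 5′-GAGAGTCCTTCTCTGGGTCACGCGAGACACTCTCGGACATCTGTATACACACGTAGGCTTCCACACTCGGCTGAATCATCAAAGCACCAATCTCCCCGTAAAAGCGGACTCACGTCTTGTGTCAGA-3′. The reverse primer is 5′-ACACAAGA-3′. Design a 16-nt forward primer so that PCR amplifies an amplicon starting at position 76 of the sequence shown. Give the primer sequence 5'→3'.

The reverse primer's reverse complement TCTTGTGT matches the template at positions 115–122; the product starts at position 76.
The forward primer is identical to the top strand over positions 76–91: TCATCAAAGCACCAAT.

5'-TCATCAAAGCACCAAT-3'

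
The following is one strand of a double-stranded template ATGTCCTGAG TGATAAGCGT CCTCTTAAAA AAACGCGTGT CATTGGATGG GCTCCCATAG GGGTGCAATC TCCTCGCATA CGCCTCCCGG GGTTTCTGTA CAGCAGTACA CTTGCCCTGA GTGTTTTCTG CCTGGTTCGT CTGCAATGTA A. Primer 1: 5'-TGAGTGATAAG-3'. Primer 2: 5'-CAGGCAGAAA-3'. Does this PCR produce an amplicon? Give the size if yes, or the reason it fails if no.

Primer 1 (TGAGTGATAAG) matches the top strand at positions 7–17; it acts as a forward primer.
Primer 2's reverse complement is TTTCTGCCTG, matching the top strand at positions 125–134; it acts as a reverse primer.
The 3' ends face each other across positions 7–134, giving a 128 bp product.

Yes — a 128 bp product.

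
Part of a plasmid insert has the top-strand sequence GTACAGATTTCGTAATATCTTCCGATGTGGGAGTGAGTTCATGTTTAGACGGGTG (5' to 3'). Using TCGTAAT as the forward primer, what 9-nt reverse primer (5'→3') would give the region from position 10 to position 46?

5'-AAACATGAA-3'

The product's 3' end on the top strand is position 46.
The reverse primer anneals to the top strand over positions 38–46, i.e. to TTCATGTTT.
Its sequence written 5'→3' is the reverse complement: AAACATGAA.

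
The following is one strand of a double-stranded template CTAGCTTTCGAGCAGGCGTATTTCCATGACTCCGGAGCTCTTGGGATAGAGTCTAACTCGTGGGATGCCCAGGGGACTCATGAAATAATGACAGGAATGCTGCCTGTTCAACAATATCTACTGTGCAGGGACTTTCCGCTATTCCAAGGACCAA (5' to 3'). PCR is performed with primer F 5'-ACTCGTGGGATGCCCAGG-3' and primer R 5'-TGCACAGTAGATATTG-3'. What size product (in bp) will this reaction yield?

72 bp

Forward primer ACTCGTGGGATGCCCAGG is found on the top strand at positions 56–73.
Taking the reverse complement of TGCACAGTAGATATTG gives CAATATCTACTGTGCA, found at positions 112–127 on the template; the primer anneals here to the top strand with its 3' end pointing upstream.
Amplicon spans positions 56–127: 72 bp.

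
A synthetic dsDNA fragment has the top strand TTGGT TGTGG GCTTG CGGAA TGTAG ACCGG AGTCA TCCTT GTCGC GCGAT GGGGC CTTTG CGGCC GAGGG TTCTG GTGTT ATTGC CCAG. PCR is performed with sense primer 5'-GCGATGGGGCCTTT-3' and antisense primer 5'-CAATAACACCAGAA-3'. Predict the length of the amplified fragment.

39 bp

Scanning the template, GCGATGGGGCCTTT occurs at positions 46–59; this primer anneals to the bottom strand there with its 3' end pointing downstream.
The reverse primer's reverse complement is TTCTGGTGTTATTG, which matches the template at positions 71–84.
The product runs from position 46 to position 84, so its length is 84 − 46 + 1 = 39 bp.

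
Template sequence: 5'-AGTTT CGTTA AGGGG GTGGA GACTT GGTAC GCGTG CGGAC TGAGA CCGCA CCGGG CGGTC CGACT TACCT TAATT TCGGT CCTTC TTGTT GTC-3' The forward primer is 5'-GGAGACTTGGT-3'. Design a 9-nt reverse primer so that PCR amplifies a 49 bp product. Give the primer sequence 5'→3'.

The forward primer binds at positions 18–28, so a 49 bp product ends at position 18 + 49 − 1 = 66.
The reverse primer anneals to the top strand over positions 58–66, i.e. to GTCCGACTT.
Its sequence written 5'→3' is the reverse complement: AAGTCGGAC.

5'-AAGTCGGAC-3'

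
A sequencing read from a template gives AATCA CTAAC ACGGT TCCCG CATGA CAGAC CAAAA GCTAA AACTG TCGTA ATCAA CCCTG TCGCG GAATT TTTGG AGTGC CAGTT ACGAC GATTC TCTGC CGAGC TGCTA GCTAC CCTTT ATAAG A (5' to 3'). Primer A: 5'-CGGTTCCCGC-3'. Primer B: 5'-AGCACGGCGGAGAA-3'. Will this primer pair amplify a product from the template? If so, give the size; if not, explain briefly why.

No product — primer B has no binding site in the template.

Primer B (AGCACGGCGGAGAA) does not match the top strand, and its reverse complement TTCTCCGCCGTGCT does not match either.
With no annealing site for primer B, no amplification occurs.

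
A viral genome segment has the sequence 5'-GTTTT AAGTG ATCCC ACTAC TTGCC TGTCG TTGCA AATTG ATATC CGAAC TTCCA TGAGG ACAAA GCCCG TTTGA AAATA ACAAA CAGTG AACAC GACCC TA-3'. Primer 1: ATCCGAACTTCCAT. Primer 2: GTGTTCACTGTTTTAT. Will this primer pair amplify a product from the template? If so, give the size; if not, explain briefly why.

Primer 2 (GTGTTCACTGTTTTAT) does not match the top strand, and its reverse complement ATAAAACAGTGAACAC does not match either.
With no annealing site for primer 2, no amplification occurs.

No product — primer 2 has no binding site in the template.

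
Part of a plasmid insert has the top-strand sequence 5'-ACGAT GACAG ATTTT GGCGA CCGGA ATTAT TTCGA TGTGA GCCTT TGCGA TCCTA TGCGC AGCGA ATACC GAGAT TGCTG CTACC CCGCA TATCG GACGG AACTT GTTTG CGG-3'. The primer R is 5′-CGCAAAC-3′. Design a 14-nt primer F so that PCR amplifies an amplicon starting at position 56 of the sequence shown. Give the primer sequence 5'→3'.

5'-TGCGCAGCGAATAC-3'

The reverse primer's reverse complement GTTTGCG matches the template at positions 106–112; the product starts at position 56.
The forward primer is identical to the top strand over positions 56–69: TGCGCAGCGAATAC.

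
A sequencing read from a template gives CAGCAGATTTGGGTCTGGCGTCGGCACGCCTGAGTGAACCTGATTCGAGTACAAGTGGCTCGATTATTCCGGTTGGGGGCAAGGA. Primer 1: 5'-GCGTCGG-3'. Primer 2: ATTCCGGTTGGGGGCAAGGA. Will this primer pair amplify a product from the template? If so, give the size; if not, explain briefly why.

No product — both primers anneal to the same strand and extend in the same direction.

Primer 1 (GCGTCGG) matches the top strand at positions 18–24 (3' end points downstream).
Primer 2 (ATTCCGGTTGGGGGCAAGGA) also matches the top strand directly, at positions 66–85 — its reverse complement TCCTTGCCCCCAACCGGAAT is not present.
Both primers anneal to the bottom strand with 3' ends pointing the same way, so neither can prime synthesis back toward the other.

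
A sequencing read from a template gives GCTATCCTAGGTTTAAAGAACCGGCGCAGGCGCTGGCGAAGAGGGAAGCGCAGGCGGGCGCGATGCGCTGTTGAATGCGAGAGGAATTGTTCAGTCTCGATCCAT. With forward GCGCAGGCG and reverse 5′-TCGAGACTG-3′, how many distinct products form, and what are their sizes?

Two products: 77 bp, 53 bp

The forward primer GCGCAGGCG matches the top strand at positions 24–32, 48–56.
The reverse primer's reverse complement is CAGTCTCGA, matching at positions 92–100.
Each forward site pairs with the reverse site to give a product ending at position 100: sizes 77, 53 bp.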